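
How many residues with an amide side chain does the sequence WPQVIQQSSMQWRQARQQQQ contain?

9

Only N (asparagine) and Q (glutamine) carry a side-chain carboxamide.
Matching residues: Q3, Q6, Q7, Q11, Q14, Q17, Q18, Q19, Q20.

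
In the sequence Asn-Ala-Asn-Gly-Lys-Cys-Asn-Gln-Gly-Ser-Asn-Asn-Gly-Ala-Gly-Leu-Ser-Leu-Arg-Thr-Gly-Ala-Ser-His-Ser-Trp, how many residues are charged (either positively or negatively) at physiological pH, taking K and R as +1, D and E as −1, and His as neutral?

Charged side chains at pH ~7.4: K, R (positive); D, E (negative).
Matching residues: Lys5, Arg19.

2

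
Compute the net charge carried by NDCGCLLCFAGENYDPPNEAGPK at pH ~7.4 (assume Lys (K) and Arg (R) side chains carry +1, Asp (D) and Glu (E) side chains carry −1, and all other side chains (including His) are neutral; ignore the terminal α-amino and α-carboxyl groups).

Positive (K, R): K23 → +1.
Negative (D, E): D2, E12, D15, E19 → −4.
Net charge = (+1) + (−4) = −3.

-3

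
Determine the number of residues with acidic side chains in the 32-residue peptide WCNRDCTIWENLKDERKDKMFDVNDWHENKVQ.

Only D (aspartate) and E (glutamate) carry a side-chain carboxylic acid.
Matching residues: D5, E10, D14, E15, D18, D22, D25, E28.

8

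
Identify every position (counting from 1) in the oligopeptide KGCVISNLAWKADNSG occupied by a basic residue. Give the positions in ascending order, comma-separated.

Lysine (K), arginine (R), and histidine (H) have basic, nitrogen-containing side chains.
Matching residues: K1, K11.

1, 11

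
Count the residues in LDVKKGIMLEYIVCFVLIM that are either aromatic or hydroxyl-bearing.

Aromatic: F, W, Y. Hydroxyl-bearing: S, T, Y.
Aromatic residues here: Y11, F15 (2).
Hydroxyl-bearing residues here: Y11 (1).
Y is in both groups, so the 1 Y residue must not be double-counted.
Total = 2 + 1 − 1 = 2.

2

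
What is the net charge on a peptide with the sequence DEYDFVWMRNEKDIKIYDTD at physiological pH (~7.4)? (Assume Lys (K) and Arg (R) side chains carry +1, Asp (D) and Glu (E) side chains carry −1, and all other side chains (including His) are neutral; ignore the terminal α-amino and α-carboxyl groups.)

Positive (K, R): R9, K12, K15 → +3.
Negative (D, E): D1, E2, D4, E11, D13, D18, D20 → −7.
Net charge = (+3) + (−7) = −4.

-4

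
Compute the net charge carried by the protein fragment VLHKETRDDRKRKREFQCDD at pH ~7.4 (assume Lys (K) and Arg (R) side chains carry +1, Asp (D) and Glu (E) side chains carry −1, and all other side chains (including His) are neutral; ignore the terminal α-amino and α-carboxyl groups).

Positive (K, R): K4, R7, R10, K11, R12, K13, R14 → +7.
Negative (D, E): E5, D8, D9, E15, D19, D20 → −6.
Net charge = (+7) + (−6) = +1.

+1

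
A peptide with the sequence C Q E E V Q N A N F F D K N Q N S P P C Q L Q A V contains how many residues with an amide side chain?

9

Only N (asparagine) and Q (glutamine) carry a side-chain carboxamide.
Matching residues: Q2, Q6, N7, N9, N14, Q15, N16, Q21, Q23.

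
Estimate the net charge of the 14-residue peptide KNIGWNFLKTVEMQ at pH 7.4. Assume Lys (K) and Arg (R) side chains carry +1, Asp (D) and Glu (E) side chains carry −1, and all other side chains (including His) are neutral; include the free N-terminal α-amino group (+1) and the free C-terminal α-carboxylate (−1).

Positive (K, R): K1, K9 → +2.
Negative (D, E): E12 → −1.
The N-terminus (+1) and C-terminus (−1) cancel.
Net charge = (+2) + (−1) = +1.

+1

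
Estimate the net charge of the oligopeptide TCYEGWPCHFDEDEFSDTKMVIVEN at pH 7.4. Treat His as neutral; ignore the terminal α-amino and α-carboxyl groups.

-6

Near pH 7.4, K and R contribute +1 each, D and E contribute −1 each, and every other side chain (His included, as stated) is uncharged.
Positive (K, R): K19 → +1.
Negative (D, E): E4, D11, E12, D13, E14, D17, E24 → −7.
Net charge = (+1) + (−7) = −6.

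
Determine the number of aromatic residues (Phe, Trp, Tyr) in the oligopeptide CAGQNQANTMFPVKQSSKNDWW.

Matching residues: F11, W21, W22.

3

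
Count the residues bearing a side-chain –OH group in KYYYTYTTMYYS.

Serine (S), threonine (T), and tyrosine (Y) each carry a hydroxyl group on the side chain.
Matching residues: Y2, Y3, Y4, T5, Y6, T7, T8, Y10, Y11, S12.

10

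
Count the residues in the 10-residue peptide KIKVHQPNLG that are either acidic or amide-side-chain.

Acidic: D, E. Amide-side-chain: N, Q.
Acidic residues here: none (0).
Amide-side-chain residues here: Q6, N8 (2).
The two groups share no amino acid, so total = 0 + 2 = 2.

2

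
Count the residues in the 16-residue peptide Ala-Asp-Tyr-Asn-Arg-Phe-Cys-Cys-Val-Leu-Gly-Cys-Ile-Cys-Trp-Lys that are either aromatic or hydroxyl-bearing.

Aromatic: F, W, Y. Hydroxyl-bearing: S, T, Y.
Aromatic residues here: Tyr3, Phe6, Trp15 (3).
Hydroxyl-bearing residues here: Tyr3 (1).
Y is in both groups, so the 1 Y residue must not be double-counted.
Total = 3 + 1 − 1 = 3.

3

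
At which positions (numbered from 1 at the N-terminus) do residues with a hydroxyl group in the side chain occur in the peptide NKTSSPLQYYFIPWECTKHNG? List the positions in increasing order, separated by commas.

The –OH-bearing residues are Ser, Thr (aliphatic alcohols), and Tyr (phenol).
Matching residues: T3, S4, S5, Y9, Y10, T17.

3, 4, 5, 9, 10, 17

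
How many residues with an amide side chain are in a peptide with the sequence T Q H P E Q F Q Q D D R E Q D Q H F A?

The amide-side-chain residues are Asn (N) and Gln (Q).
Matching residues: Q2, Q6, Q8, Q9, Q14, Q16.

6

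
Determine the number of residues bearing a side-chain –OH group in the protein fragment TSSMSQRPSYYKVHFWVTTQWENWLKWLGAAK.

9

The –OH-bearing residues are Ser, Thr (aliphatic alcohols), and Tyr (phenol).
Matching residues: T1, S2, S3, S5, S9, Y10, Y11, T18, T19.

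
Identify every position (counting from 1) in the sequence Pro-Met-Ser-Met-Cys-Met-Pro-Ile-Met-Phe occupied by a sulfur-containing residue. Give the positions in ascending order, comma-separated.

The sulfur-bearing residues are cysteine (–SH) and methionine (–S–CH₃).
Matching residues: Met2, Met4, Cys5, Met6, Met9.

2, 4, 5, 6, 9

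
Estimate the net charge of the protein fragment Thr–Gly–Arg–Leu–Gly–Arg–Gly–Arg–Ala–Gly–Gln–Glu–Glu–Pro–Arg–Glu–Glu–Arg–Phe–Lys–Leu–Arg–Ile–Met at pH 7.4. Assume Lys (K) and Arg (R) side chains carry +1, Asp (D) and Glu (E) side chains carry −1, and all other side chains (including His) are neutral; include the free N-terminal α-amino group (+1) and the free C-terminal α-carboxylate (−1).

+3

Positive (K, R): Arg3, Arg6, Arg8, Arg15, Arg18, Lys20, Arg22 → +7.
Negative (D, E): Glu12, Glu13, Glu16, Glu17 → −4.
The N-terminus (+1) and C-terminus (−1) cancel.
Net charge = (+7) + (−4) = +3.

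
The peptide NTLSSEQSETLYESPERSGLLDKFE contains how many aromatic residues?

2

F, W, and Y each carry an aromatic ring on the side chain.
Matching residues: Y12, F24.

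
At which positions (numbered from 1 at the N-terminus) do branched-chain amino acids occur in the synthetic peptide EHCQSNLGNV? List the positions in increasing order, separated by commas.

Valine (V), leucine (L), and isoleucine (I) are the branched-chain amino acids.
Matching residues: L7, V10.

7, 10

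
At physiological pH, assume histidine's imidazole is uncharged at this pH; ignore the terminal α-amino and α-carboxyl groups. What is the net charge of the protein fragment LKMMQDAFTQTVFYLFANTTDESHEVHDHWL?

Near pH 7.4, K and R contribute +1 each, D and E contribute −1 each, and every other side chain (His included, as stated) is uncharged.
Positive (K, R): K2 → +1.
Negative (D, E): D6, D21, E22, E25, D28 → −5.
Net charge = (+1) + (−5) = −4.

-4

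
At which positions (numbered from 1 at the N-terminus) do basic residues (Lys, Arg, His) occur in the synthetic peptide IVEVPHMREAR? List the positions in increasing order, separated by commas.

6, 8, 11

Matching residues: H6, R8, R11.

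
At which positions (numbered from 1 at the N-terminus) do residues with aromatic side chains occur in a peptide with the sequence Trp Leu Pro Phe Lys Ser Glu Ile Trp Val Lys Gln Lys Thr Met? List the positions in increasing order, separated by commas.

F, W, and Y each carry an aromatic ring on the side chain.
Matching residues: Trp1, Phe4, Trp9.

1, 4, 9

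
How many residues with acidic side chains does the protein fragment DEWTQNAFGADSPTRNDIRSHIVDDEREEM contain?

9

Only D (aspartate) and E (glutamate) carry a side-chain carboxylic acid.
Matching residues: D1, E2, D11, D17, D24, D25, E26, E28, E29.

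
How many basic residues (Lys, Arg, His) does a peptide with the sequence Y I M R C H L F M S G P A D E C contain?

2

Matching residues: R4, H6.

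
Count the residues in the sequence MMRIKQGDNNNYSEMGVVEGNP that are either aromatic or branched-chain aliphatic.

4

Aromatic: F, W, Y. Branched-chain aliphatic: I, L, V.
Aromatic residues here: Y12 (1).
Branched-chain aliphatic residues here: I4, V17, V18 (3).
The two groups share no amino acid, so total = 1 + 3 = 4.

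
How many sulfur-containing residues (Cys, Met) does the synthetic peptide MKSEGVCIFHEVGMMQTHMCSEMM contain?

Matching residues: M1, C7, M14, M15, M19, C20, M23, M24.

8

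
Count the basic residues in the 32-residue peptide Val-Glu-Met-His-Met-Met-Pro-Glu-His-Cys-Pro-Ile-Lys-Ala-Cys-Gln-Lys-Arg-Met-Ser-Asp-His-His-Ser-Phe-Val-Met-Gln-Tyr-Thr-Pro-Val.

The basic amino acids are Lys (K), Arg (R), and His (H).
Matching residues: His4, His9, Lys13, Lys17, Arg18, His22, His23.

7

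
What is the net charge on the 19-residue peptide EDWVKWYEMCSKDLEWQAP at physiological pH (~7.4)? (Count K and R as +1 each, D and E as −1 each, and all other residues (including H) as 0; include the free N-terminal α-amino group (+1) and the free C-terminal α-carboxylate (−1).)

-3

Positive (K, R): K5, K12 → +2.
Negative (D, E): E1, D2, E8, D13, E15 → −5.
The N-terminus (+1) and C-terminus (−1) cancel.
Net charge = (+2) + (−5) = −3.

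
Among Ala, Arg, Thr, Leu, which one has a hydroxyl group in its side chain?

Thr

S, T, and Y are the three residues with a side-chain hydroxyl.
Of the listed options, only Thr belongs to this group.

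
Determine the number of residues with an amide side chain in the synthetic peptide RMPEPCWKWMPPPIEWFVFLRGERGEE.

0

Asparagine (N) and glutamine (Q) have uncharged amide side chains.
None of the 27 residues belong to this group.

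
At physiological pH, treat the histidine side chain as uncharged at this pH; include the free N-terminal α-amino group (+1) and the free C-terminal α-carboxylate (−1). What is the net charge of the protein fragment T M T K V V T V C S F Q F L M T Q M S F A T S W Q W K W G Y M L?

+2

The side chains ionized at physiological pH are Lys/Arg (+1) and Asp/Glu (−1); with His treated as neutral, nothing else contributes.
Positive (K, R): K4, K27 → +2.
Negative (D, E): none → −0.
The N-terminus (+1) and C-terminus (−1) cancel.
Net charge = (+2) + (−0) = +2.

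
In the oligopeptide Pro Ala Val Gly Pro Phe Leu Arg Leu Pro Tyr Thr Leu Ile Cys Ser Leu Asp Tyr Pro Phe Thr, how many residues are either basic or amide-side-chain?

Basic: H, K, R. Amide-side-chain: N, Q.
Basic residues here: Arg8 (1).
Amide-side-chain residues here: none (0).
The two groups share no amino acid, so total = 1 + 0 = 1.

1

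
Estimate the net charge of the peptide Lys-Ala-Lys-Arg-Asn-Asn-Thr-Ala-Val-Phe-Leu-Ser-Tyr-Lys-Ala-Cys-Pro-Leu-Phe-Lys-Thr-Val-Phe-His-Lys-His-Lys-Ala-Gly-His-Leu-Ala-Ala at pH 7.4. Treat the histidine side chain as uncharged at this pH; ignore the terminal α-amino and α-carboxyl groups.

At pH ~7.4 the Lys and Arg side chains are protonated (+1), the Asp and Glu side chains are deprotonated (−1), and with His taken as neutral all other side chains carry no charge.
Positive (K, R): Lys1, Lys3, Arg4, Lys14, Lys20, Lys25, Lys27 → +7.
Negative (D, E): none → −0.
Net charge = (+7) + (−0) = +7.

+7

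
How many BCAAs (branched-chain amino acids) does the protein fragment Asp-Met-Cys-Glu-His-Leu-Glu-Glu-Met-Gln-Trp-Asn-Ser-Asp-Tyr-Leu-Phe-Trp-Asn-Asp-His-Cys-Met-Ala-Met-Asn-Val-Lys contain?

3

The BCAAs are Val, Leu, and Ile — aliphatic side chains with a branch point.
Matching residues: Leu6, Leu16, Val27.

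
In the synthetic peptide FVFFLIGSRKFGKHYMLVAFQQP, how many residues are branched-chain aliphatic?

5

Valine (V), leucine (L), and isoleucine (I) are the branched-chain amino acids.
Matching residues: V2, L5, I6, L17, V18.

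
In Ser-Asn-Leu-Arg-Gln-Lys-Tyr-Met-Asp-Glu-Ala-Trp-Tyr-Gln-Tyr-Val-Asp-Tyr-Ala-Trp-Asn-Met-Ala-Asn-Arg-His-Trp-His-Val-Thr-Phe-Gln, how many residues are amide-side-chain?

6

Asparagine (N) and glutamine (Q) have uncharged amide side chains.
Matching residues: Asn2, Gln5, Gln14, Asn21, Asn24, Gln32.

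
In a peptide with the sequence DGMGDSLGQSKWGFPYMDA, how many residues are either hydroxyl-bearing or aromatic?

5

Hydroxyl-bearing: S, T, Y. Aromatic: F, W, Y.
Hydroxyl-bearing residues here: S6, S10, Y16 (3).
Aromatic residues here: W12, F14, Y16 (3).
Y is in both groups, so the 1 Y residue must not be double-counted.
Total = 3 + 3 − 1 = 5.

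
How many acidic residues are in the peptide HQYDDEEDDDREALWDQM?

9

The acidic residues are Asp (D) and Glu (E), whose side chains end in a carboxylate group.
Matching residues: D4, D5, E6, E7, D8, D9, D10, E12, D16.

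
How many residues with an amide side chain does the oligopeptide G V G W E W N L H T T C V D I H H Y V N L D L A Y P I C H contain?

2

Only N (asparagine) and Q (glutamine) carry a side-chain carboxamide.
Matching residues: N7, N20.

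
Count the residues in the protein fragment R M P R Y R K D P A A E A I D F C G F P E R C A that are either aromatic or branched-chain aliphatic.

4

Aromatic: F, W, Y. Branched-chain aliphatic: I, L, V.
Aromatic residues here: Y5, F16, F19 (3).
Branched-chain aliphatic residues here: I14 (1).
The two groups share no amino acid, so total = 3 + 1 = 4.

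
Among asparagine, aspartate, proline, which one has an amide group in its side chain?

Only N (asparagine) and Q (glutamine) carry a side-chain carboxamide.
Of the listed options, only asparagine belongs to this group.

asparagine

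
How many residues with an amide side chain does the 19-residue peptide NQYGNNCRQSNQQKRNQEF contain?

10

Only N (asparagine) and Q (glutamine) carry a side-chain carboxamide.
Matching residues: N1, Q2, N5, N6, Q9, N11, Q12, Q13, N16, Q17.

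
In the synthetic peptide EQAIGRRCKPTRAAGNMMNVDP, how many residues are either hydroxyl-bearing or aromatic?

1

Hydroxyl-bearing: S, T, Y. Aromatic: F, W, Y.
Hydroxyl-bearing residues here: T11 (1).
Aromatic residues here: none (0).
(Y belongs to both groups, but none appear in this sequence.) Total = 1 + 0 = 1.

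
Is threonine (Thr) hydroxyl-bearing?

Serine (S), threonine (T), and tyrosine (Y) each carry a hydroxyl group on the side chain.
Threonine is in this group.

Yes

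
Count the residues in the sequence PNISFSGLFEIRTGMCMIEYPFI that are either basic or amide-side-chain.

2

Basic: H, K, R. Amide-side-chain: N, Q.
Basic residues here: R12 (1).
Amide-side-chain residues here: N2 (1).
The two groups share no amino acid, so total = 1 + 1 = 2.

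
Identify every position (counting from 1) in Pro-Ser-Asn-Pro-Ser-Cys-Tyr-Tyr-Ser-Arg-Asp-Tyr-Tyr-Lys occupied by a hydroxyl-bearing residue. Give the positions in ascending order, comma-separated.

2, 5, 7, 8, 9, 12, 13

Serine (S), threonine (T), and tyrosine (Y) each carry a hydroxyl group on the side chain.
Matching residues: Ser2, Ser5, Tyr7, Tyr8, Ser9, Tyr12, Tyr13.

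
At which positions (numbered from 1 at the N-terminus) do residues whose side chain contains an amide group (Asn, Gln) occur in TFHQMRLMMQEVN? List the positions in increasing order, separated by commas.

4, 10, 13

Matching residues: Q4, Q10, N13.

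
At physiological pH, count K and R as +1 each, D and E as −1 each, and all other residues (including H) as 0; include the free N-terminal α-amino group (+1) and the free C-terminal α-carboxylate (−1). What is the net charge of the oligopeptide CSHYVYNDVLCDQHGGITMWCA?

Positive (K, R): none → +0.
Negative (D, E): D8, D12 → −2.
The N-terminus (+1) and C-terminus (−1) cancel.
Net charge = (+0) + (−2) = −2.

-2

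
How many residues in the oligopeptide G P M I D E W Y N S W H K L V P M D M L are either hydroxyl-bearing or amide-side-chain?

3

Hydroxyl-bearing: S, T, Y. Amide-side-chain: N, Q.
Hydroxyl-bearing residues here: Y8, S10 (2).
Amide-side-chain residues here: N9 (1).
The two groups share no amino acid, so total = 2 + 1 = 3.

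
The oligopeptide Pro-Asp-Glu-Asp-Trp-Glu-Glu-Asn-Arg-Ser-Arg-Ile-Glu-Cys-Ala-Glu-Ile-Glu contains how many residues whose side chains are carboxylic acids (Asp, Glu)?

Matching residues: Asp2, Glu3, Asp4, Glu6, Glu7, Glu13, Glu16, Glu18.

8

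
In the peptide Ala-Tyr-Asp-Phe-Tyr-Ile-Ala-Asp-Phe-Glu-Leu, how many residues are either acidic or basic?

Acidic: D, E. Basic: H, K, R.
Acidic residues here: Asp3, Asp8, Glu10 (3).
Basic residues here: none (0).
The two groups share no amino acid, so total = 3 + 0 = 3.

3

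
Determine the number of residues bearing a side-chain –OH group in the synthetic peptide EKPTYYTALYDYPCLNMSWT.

8

S, T, and Y are the three residues with a side-chain hydroxyl.
Matching residues: T4, Y5, Y6, T7, Y10, Y12, S18, T20.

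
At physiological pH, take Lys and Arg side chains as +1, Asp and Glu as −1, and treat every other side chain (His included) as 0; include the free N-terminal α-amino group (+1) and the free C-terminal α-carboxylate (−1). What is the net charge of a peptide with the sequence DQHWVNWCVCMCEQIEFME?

-4

Positive (K, R): none → +0.
Negative (D, E): D1, E13, E16, E19 → −4.
The N-terminus (+1) and C-terminus (−1) cancel.
Net charge = (+0) + (−4) = −4.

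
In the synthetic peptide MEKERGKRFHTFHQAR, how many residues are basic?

7

The basic amino acids are Lys (K), Arg (R), and His (H).
Matching residues: K3, R5, K7, R8, H10, H13, R16.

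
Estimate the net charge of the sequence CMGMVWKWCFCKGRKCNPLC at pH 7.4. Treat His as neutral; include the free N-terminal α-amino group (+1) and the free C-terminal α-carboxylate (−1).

+4

Near pH 7.4, K and R contribute +1 each, D and E contribute −1 each, and every other side chain (His included, as stated) is uncharged.
Positive (K, R): K7, K12, R14, K15 → +4.
Negative (D, E): none → −0.
The N-terminus (+1) and C-terminus (−1) cancel.
Net charge = (+4) + (−0) = +4.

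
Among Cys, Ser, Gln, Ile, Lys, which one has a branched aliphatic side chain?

Ile

The BCAAs are Val, Leu, and Ile — aliphatic side chains with a branch point.
Of the listed options, only Ile belongs to this group.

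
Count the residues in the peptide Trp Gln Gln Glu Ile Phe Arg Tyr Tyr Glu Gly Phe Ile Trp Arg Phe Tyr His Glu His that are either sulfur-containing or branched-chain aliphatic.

2

Sulfur-containing: C, M. Branched-chain aliphatic: I, L, V.
Sulfur-containing residues here: none (0).
Branched-chain aliphatic residues here: Ile5, Ile13 (2).
The two groups share no amino acid, so total = 0 + 2 = 2.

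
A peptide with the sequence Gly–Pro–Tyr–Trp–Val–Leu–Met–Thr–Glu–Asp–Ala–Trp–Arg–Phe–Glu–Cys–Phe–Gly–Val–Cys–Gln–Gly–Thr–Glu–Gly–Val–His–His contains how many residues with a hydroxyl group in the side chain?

3

Serine (S), threonine (T), and tyrosine (Y) each carry a hydroxyl group on the side chain.
Matching residues: Tyr3, Thr8, Thr23.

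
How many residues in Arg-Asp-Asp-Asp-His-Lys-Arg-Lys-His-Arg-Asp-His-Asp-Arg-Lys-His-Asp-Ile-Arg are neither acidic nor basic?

Acidic: D, E. Basic: K, R, H. All other residues are neither.
Matching residues: Ile18.

1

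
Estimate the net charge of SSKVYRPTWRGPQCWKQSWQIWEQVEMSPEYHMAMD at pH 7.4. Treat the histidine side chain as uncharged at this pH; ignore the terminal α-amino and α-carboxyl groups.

At pH ~7.4 the Lys and Arg side chains are protonated (+1), the Asp and Glu side chains are deprotonated (−1), and with His taken as neutral all other side chains carry no charge.
Positive (K, R): K3, R6, R10, K16 → +4.
Negative (D, E): E23, E26, E30, D36 → −4.
Net charge = (+4) + (−4) = 0.

0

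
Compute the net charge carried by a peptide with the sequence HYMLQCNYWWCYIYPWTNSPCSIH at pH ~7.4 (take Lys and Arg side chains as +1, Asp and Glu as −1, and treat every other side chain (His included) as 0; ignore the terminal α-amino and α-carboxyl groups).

0

Positive (K, R): none → +0.
Negative (D, E): none → −0.
Net charge = (+0) + (−0) = 0.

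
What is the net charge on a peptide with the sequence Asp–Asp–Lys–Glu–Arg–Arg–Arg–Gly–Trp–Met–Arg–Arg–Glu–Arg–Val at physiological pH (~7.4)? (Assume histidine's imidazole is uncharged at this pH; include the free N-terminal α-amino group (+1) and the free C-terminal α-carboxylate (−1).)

The side chains ionized at physiological pH are Lys/Arg (+1) and Asp/Glu (−1); with His treated as neutral, nothing else contributes.
Positive (K, R): Lys3, Arg5, Arg6, Arg7, Arg11, Arg12, Arg14 → +7.
Negative (D, E): Asp1, Asp2, Glu4, Glu13 → −4.
The N-terminus (+1) and C-terminus (−1) cancel.
Net charge = (+7) + (−4) = +3.

+3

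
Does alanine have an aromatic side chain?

No

F, W, and Y each carry an aromatic ring on the side chain.
Alanine is not in this group.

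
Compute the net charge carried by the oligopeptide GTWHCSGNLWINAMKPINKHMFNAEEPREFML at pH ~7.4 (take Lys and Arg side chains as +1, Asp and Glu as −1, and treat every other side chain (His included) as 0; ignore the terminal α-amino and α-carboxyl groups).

Positive (K, R): K15, K19, R28 → +3.
Negative (D, E): E25, E26, E29 → −3.
Net charge = (+3) + (−3) = 0.

0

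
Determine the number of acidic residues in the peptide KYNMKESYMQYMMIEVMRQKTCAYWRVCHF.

2

Only D (aspartate) and E (glutamate) carry a side-chain carboxylic acid.
Matching residues: E6, E15.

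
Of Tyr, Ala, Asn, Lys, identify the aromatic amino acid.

Tyr

The aromatic amino acids are Phe (F, benzyl), Trp (W, indole), and Tyr (Y, phenol).
Of the listed options, only Tyr belongs to this group.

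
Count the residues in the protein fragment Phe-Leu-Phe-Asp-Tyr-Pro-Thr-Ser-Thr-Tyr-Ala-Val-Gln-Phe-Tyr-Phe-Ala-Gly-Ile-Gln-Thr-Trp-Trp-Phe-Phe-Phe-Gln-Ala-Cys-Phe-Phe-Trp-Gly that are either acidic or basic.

Acidic: D, E. Basic: H, K, R.
Acidic residues here: Asp4 (1).
Basic residues here: none (0).
The two groups share no amino acid, so total = 1 + 0 = 1.

1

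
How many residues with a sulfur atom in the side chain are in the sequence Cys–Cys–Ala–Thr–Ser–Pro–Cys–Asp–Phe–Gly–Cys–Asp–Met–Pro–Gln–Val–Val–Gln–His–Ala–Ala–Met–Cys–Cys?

The sulfur-bearing residues are cysteine (–SH) and methionine (–S–CH₃).
Matching residues: Cys1, Cys2, Cys7, Cys11, Met13, Met22, Cys23, Cys24.

8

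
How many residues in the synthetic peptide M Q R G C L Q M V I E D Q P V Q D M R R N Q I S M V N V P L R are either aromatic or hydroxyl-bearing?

Aromatic: F, W, Y. Hydroxyl-bearing: S, T, Y.
Aromatic residues here: none (0).
Hydroxyl-bearing residues here: S24 (1).
(Y belongs to both groups, but none appear in this sequence.) Total = 0 + 1 = 1.

1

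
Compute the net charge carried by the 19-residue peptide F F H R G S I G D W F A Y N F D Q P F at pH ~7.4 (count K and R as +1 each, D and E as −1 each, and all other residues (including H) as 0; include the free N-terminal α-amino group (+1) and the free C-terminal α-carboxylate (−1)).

-1

Positive (K, R): R4 → +1.
Negative (D, E): D9, D16 → −2.
The N-terminus (+1) and C-terminus (−1) cancel.
Net charge = (+1) + (−2) = −1.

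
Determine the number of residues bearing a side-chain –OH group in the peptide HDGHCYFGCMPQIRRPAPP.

1

Serine (S), threonine (T), and tyrosine (Y) each carry a hydroxyl group on the side chain.
Matching residues: Y6.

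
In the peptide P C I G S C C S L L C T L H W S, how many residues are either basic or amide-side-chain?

Basic: H, K, R. Amide-side-chain: N, Q.
Basic residues here: H14 (1).
Amide-side-chain residues here: none (0).
The two groups share no amino acid, so total = 1 + 0 = 1.

1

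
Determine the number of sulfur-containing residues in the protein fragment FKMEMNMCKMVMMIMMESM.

Cysteine (C, thiol) and methionine (M, thioether) are the two sulfur-containing amino acids.
Matching residues: M3, M5, M7, C8, M10, M12, M13, M15, M16, M19.

10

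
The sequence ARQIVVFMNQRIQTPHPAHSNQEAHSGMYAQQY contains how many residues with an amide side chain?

8

Only N (asparagine) and Q (glutamine) carry a side-chain carboxamide.
Matching residues: Q3, N9, Q10, Q13, N21, Q22, Q31, Q32.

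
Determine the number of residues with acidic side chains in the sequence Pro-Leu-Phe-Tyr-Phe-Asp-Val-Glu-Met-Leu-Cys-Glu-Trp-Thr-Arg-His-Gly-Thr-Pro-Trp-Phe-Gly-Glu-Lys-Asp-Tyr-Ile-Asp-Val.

6

The acidic residues are Asp (D) and Glu (E), whose side chains end in a carboxylate group.
Matching residues: Asp6, Glu8, Glu12, Glu23, Asp25, Asp28.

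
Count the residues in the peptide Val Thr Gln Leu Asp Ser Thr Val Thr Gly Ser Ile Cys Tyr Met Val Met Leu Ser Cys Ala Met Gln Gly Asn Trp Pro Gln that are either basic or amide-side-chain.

Basic: H, K, R. Amide-side-chain: N, Q.
Basic residues here: none (0).
Amide-side-chain residues here: Gln3, Gln23, Asn25, Gln28 (4).
The two groups share no amino acid, so total = 0 + 4 = 4.

4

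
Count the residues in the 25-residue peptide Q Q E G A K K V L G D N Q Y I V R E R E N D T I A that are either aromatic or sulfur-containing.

1

Aromatic: F, W, Y. Sulfur-containing: C, M.
Aromatic residues here: Y14 (1).
Sulfur-containing residues here: none (0).
The two groups share no amino acid, so total = 1 + 0 = 1.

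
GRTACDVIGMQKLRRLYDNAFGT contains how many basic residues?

Lysine (K), arginine (R), and histidine (H) have basic, nitrogen-containing side chains.
Matching residues: R2, K12, R14, R15.

4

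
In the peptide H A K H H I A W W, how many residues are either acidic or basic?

4

Acidic: D, E. Basic: H, K, R.
Acidic residues here: none (0).
Basic residues here: H1, K3, H4, H5 (4).
The two groups share no amino acid, so total = 0 + 4 = 4.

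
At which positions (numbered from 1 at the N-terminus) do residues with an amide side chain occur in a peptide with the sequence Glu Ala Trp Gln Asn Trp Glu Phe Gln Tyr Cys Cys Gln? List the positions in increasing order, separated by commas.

4, 5, 9, 13

Only N (asparagine) and Q (glutamine) carry a side-chain carboxamide.
Matching residues: Gln4, Asn5, Gln9, Gln13.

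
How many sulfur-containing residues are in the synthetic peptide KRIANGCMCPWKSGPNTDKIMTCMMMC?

The sulfur-bearing residues are cysteine (–SH) and methionine (–S–CH₃).
Matching residues: C7, M8, C9, M21, C23, M24, M25, M26, C27.

9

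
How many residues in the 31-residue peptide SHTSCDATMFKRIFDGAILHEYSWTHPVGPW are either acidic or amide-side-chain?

Acidic: D, E. Amide-side-chain: N, Q.
Acidic residues here: D6, D15, E21 (3).
Amide-side-chain residues here: none (0).
The two groups share no amino acid, so total = 3 + 0 = 3.

3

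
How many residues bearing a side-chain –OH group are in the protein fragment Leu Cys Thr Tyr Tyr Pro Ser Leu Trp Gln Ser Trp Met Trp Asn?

Serine (S), threonine (T), and tyrosine (Y) each carry a hydroxyl group on the side chain.
Matching residues: Thr3, Tyr4, Tyr5, Ser7, Ser11.

5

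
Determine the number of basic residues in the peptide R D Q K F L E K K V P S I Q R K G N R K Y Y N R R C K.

11

Lysine (K), arginine (R), and histidine (H) have basic, nitrogen-containing side chains.
Matching residues: R1, K4, K8, K9, R15, K16, R19, K20, R24, R25, K27.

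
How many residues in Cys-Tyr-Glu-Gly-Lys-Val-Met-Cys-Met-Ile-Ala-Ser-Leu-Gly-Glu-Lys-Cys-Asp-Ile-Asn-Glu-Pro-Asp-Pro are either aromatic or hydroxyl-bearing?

Aromatic: F, W, Y. Hydroxyl-bearing: S, T, Y.
Aromatic residues here: Tyr2 (1).
Hydroxyl-bearing residues here: Tyr2, Ser12 (2).
Y is in both groups, so the 1 Y residue must not be double-counted.
Total = 1 + 2 − 1 = 2.

2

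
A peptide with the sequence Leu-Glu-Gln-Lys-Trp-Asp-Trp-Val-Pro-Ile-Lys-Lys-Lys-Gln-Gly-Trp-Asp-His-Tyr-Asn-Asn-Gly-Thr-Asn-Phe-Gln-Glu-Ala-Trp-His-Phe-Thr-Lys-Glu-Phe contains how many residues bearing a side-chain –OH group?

Serine (S), threonine (T), and tyrosine (Y) each carry a hydroxyl group on the side chain.
Matching residues: Tyr19, Thr23, Thr32.

3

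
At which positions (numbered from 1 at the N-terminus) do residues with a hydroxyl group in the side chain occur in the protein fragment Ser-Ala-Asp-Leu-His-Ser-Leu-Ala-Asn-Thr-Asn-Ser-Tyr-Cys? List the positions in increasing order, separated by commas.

1, 6, 10, 12, 13

Serine (S), threonine (T), and tyrosine (Y) each carry a hydroxyl group on the side chain.
Matching residues: Ser1, Ser6, Thr10, Ser12, Tyr13.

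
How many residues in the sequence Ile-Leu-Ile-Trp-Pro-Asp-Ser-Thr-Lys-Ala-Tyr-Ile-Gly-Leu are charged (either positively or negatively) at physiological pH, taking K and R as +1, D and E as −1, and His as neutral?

Charged side chains at pH ~7.4: K, R (positive); D, E (negative).
Matching residues: Asp6, Lys9.

2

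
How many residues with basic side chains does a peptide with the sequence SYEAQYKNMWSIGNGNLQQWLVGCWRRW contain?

Lysine (K), arginine (R), and histidine (H) have basic, nitrogen-containing side chains.
Matching residues: K7, R26, R27.

3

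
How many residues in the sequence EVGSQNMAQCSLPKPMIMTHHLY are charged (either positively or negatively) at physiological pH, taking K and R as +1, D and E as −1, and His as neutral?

2

Charged side chains at pH ~7.4: K, R (positive); D, E (negative).
Matching residues: E1, K14.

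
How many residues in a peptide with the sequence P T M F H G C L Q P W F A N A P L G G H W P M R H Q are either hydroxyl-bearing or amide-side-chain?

Hydroxyl-bearing: S, T, Y. Amide-side-chain: N, Q.
Hydroxyl-bearing residues here: T2 (1).
Amide-side-chain residues here: Q9, N14, Q26 (3).
The two groups share no amino acid, so total = 1 + 3 = 4.

4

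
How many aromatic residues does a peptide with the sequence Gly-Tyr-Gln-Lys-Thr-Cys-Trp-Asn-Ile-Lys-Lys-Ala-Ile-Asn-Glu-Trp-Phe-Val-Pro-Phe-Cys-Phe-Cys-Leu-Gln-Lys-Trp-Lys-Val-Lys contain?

7

The aromatic amino acids are Phe (F, benzyl), Trp (W, indole), and Tyr (Y, phenol).
Matching residues: Tyr2, Trp7, Trp16, Phe17, Phe20, Phe22, Trp27.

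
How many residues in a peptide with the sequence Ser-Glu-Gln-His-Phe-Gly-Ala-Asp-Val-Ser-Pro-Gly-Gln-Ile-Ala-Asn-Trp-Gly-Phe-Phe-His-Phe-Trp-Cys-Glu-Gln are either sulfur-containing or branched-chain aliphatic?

Sulfur-containing: C, M. Branched-chain aliphatic: I, L, V.
Sulfur-containing residues here: Cys24 (1).
Branched-chain aliphatic residues here: Val9, Ile14 (2).
The two groups share no amino acid, so total = 1 + 2 = 3.

3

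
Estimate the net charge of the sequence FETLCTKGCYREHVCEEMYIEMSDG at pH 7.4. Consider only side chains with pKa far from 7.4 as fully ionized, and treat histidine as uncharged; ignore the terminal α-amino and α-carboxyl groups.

-4

At pH ~7.4 the Lys and Arg side chains are protonated (+1), the Asp and Glu side chains are deprotonated (−1), and with His taken as neutral all other side chains carry no charge.
Positive (K, R): K7, R11 → +2.
Negative (D, E): E2, E12, E16, E17, E21, D24 → −6.
Net charge = (+2) + (−6) = −4.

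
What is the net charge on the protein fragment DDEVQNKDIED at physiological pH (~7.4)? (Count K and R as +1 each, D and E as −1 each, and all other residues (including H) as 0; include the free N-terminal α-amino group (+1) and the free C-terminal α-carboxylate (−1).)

-5

Positive (K, R): K7 → +1.
Negative (D, E): D1, D2, E3, D8, E10, D11 → −6.
The N-terminus (+1) and C-terminus (−1) cancel.
Net charge = (+1) + (−6) = −5.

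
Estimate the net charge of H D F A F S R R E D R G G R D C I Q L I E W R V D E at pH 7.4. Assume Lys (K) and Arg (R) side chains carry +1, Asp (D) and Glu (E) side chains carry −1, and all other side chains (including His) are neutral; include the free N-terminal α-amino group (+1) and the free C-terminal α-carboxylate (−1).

-2

Positive (K, R): R7, R8, R11, R14, R23 → +5.
Negative (D, E): D2, E9, D10, D15, E21, D25, E26 → −7.
The N-terminus (+1) and C-terminus (−1) cancel.
Net charge = (+5) + (−7) = −2.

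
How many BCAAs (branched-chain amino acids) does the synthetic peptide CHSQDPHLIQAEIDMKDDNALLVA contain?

The BCAAs are Val, Leu, and Ile — aliphatic side chains with a branch point.
Matching residues: L8, I9, I13, L21, L22, V23.

6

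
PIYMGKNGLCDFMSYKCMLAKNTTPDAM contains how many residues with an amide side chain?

The amide-side-chain residues are Asn (N) and Gln (Q).
Matching residues: N7, N22.

2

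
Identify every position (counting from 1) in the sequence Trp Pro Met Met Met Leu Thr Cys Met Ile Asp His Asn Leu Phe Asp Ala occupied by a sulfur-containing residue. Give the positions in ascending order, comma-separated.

3, 4, 5, 8, 9

Only Cys (C) and Met (M) have a sulfur atom in the side chain.
Matching residues: Met3, Met4, Met5, Cys8, Met9.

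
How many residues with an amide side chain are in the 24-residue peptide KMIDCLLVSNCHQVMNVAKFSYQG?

4

Only N (asparagine) and Q (glutamine) carry a side-chain carboxamide.
Matching residues: N10, Q13, N16, Q23.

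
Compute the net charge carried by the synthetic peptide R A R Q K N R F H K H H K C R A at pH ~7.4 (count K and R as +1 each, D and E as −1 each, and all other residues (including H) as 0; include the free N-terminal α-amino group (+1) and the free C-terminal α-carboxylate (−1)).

Positive (K, R): R1, R3, K5, R7, K10, K13, R15 → +7.
Negative (D, E): none → −0.
The N-terminus (+1) and C-terminus (−1) cancel.
Net charge = (+7) + (−0) = +7.

+7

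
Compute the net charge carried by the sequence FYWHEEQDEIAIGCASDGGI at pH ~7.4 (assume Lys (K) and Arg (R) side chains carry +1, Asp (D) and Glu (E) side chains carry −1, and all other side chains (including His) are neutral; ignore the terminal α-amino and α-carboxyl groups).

-5

Positive (K, R): none → +0.
Negative (D, E): E5, E6, D8, E9, D17 → −5.
Net charge = (+0) + (−5) = −5.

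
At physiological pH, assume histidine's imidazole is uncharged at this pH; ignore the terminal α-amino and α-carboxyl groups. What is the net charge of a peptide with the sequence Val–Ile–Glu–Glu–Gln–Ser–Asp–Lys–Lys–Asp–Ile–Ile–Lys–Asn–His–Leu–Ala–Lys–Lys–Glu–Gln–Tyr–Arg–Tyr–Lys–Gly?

The side chains ionized at physiological pH are Lys/Arg (+1) and Asp/Glu (−1); with His treated as neutral, nothing else contributes.
Positive (K, R): Lys8, Lys9, Lys13, Lys18, Lys19, Arg23, Lys25 → +7.
Negative (D, E): Glu3, Glu4, Asp7, Asp10, Glu20 → −5.
Net charge = (+7) + (−5) = +2.

+2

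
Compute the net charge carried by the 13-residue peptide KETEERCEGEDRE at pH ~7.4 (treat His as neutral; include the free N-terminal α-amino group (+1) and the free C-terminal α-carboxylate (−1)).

-4

At pH ~7.4 the Lys and Arg side chains are protonated (+1), the Asp and Glu side chains are deprotonated (−1), and with His taken as neutral all other side chains carry no charge.
Positive (K, R): K1, R6, R12 → +3.
Negative (D, E): E2, E4, E5, E8, E10, D11, E13 → −7.
The N-terminus (+1) and C-terminus (−1) cancel.
Net charge = (+3) + (−7) = −4.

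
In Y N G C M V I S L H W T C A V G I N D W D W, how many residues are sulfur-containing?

3

Only Cys (C) and Met (M) have a sulfur atom in the side chain.
Matching residues: C4, M5, C13.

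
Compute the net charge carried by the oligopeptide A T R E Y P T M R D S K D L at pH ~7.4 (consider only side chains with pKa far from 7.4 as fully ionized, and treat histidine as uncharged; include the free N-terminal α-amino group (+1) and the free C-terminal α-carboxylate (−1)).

0

At pH ~7.4 the Lys and Arg side chains are protonated (+1), the Asp and Glu side chains are deprotonated (−1), and with His taken as neutral all other side chains carry no charge.
Positive (K, R): R3, R9, K12 → +3.
Negative (D, E): E4, D10, D13 → −3.
The N-terminus (+1) and C-terminus (−1) cancel.
Net charge = (+3) + (−3) = 0.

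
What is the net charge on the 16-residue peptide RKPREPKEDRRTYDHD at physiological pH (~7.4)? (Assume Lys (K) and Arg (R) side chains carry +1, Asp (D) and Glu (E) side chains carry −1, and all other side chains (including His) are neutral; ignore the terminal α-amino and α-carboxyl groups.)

+1

Positive (K, R): R1, K2, R4, K7, R10, R11 → +6.
Negative (D, E): E5, E8, D9, D14, D16 → −5.
Net charge = (+6) + (−5) = +1.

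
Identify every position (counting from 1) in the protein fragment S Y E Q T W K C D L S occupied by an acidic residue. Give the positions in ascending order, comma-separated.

3, 9

Aspartate (D) and glutamate (E) have carboxylic-acid side chains and are the acidic amino acids.
Matching residues: E3, D9.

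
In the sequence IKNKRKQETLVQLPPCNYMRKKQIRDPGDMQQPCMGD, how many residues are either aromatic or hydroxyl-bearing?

2

Aromatic: F, W, Y. Hydroxyl-bearing: S, T, Y.
Aromatic residues here: Y18 (1).
Hydroxyl-bearing residues here: T9, Y18 (2).
Y is in both groups, so the 1 Y residue must not be double-counted.
Total = 1 + 2 − 1 = 2.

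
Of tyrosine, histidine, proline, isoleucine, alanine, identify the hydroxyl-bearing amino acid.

tyrosine

S, T, and Y are the three residues with a side-chain hydroxyl.
Of the listed options, only tyrosine belongs to this group.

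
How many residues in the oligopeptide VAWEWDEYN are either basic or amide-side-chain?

Basic: H, K, R. Amide-side-chain: N, Q.
Basic residues here: none (0).
Amide-side-chain residues here: N9 (1).
The two groups share no amino acid, so total = 0 + 1 = 1.

1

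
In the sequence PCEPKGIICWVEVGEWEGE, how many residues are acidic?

5

The acidic residues are Asp (D) and Glu (E), whose side chains end in a carboxylate group.
Matching residues: E3, E12, E15, E17, E19.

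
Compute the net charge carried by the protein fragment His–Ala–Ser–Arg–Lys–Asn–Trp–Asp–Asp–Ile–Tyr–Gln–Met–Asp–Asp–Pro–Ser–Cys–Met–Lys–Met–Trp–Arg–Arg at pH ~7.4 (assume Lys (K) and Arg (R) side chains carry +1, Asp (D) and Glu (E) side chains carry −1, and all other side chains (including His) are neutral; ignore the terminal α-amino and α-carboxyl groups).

Positive (K, R): Arg4, Lys5, Lys20, Arg23, Arg24 → +5.
Negative (D, E): Asp8, Asp9, Asp14, Asp15 → −4.
Net charge = (+5) + (−4) = +1.

+1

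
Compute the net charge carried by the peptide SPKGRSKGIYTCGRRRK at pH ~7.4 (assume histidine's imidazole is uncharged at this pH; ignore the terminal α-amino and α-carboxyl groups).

Near pH 7.4, K and R contribute +1 each, D and E contribute −1 each, and every other side chain (His included, as stated) is uncharged.
Positive (K, R): K3, R5, K7, R14, R15, R16, K17 → +7.
Negative (D, E): none → −0.
Net charge = (+7) + (−0) = +7.

+7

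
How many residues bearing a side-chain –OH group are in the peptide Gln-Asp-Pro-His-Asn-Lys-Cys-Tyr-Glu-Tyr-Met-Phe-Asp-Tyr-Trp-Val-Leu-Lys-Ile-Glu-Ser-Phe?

S, T, and Y are the three residues with a side-chain hydroxyl.
Matching residues: Tyr8, Tyr10, Tyr14, Ser21.

4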